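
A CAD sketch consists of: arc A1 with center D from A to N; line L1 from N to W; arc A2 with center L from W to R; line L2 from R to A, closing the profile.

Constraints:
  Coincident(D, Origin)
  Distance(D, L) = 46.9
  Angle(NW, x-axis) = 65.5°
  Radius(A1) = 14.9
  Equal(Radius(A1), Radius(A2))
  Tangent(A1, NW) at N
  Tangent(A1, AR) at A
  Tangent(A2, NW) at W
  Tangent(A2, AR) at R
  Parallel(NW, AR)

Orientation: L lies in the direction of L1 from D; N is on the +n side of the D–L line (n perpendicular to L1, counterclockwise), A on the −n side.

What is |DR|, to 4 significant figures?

49.21

The slot axis is L1's direction at 65.5°, so u = (cos 65.5°, sin 65.5°) = (0.4147, 0.9100) and n = (−sin 65.5°, cos 65.5°) = (-0.9100, 0.4147). D is at the origin and L lies 46.9 along u from D, so L = 46.9·u = (19.45, 42.68). Tangency of A1 to both parallel lines with radius 14.9 puts N and A at D ± 14.9·n: N = (-13.56, 6.179), A = (13.56, -6.179). Equal radii place W and R the same way about L: W = L + 14.9·n = (5.891, 48.86), R = L − 14.9·n = (33.01, 36.50). Then |DR| = |R − D| = 49.21.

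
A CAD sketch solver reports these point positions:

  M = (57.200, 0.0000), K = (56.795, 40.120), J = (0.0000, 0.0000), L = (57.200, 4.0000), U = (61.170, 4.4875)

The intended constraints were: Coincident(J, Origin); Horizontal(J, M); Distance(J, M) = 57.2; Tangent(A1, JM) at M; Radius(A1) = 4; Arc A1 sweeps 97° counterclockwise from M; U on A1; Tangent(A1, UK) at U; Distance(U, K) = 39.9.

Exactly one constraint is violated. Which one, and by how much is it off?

Distance(U, K) = 39.9 — off by 4.00.

J = (0.00, 0.00) ✓; J.y = 0.00, M.y = 0.00 ✓; |JM| = 57.20 ✓; ∠(LM, MJ) = 90.00° ✓; |LM| = 4.000 ✓; bearing(L→U) − bearing(L→M) = 97.00° ✓; |LU| = 4.000 ✓; ∠(LU, UK) = 90.00° ✓; |UK| = 35.90 ✗.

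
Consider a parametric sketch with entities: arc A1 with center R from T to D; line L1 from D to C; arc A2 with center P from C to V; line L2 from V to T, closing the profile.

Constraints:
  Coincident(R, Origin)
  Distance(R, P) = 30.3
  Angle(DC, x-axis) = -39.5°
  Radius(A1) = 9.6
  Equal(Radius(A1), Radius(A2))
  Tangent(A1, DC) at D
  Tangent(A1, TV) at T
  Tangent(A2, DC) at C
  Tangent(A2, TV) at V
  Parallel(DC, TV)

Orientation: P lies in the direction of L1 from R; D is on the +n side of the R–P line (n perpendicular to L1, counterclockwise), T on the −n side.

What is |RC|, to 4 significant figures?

31.78

The slot axis is L1's direction at -39.5°, so u = (cos -39.5°, sin -39.5°) = (0.7716, -0.6361) and n = (−sin -39.5°, cos -39.5°) = (0.6361, 0.7716). R is at the origin and P lies 30.3 along u from R, so P = 30.3·u = (23.38, -19.27). Tangency of A1 to both parallel lines with radius 9.6 puts D and T at R ± 9.6·n: D = (6.106, 7.408), T = (-6.106, -7.408). Equal radii place C and V the same way about P: C = P + 9.6·n = (29.49, -11.87), V = P − 9.6·n = (17.27, -26.68). Then |RC| = |C − R| = 31.78.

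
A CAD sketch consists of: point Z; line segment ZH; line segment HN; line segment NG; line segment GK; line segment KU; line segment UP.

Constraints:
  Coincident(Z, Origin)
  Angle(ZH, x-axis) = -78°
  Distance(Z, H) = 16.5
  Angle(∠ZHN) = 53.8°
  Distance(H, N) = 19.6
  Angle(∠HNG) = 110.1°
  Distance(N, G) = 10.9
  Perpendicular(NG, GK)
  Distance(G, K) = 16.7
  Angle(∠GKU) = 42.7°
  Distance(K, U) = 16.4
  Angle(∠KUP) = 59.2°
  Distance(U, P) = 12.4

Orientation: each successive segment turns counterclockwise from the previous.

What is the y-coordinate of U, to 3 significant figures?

-3.91

Z is at the origin; ZH runs at -78.0° with length 16.5, so H = (3.43, -16.1). ∠ZHN = 53.8° gives HN at 48.2° from the x-axis; with |HN| = 19.6, N = (16.5, -1.53). ∠HNG = 110.1° gives NG at 118° from the x-axis; with |NG| = 10.9, G = (11.4, 8.09). The perpendicularity gives GK at right angles to NG, so GK runs at -152°; with |GK| = 16.7, K = (-3.37, 0.221). ∠GKU = 42.7° gives KU at -14.6° from the x-axis; with |KU| = 16.4, U = (12.5, -3.91). So U.y = -3.91.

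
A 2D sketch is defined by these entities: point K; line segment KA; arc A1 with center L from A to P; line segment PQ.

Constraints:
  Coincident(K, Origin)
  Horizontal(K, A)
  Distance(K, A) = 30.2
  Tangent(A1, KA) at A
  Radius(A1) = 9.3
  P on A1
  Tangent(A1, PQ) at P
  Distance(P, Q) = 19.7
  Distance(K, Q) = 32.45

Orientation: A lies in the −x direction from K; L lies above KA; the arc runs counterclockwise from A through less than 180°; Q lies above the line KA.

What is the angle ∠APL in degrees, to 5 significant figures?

49.806°

K is at the origin; KA is horizontal with |KA| = 30.2 and A on the −x side, so A = (-30.200, 0.0000). A1 meets KA tangentially, so LA is at right angles to KA, so L = A + (0, 9.3) = (-30.200, 9.3000). Since LP ⟂ PQ (tangency), |LQ| = √(9.3² + 19.7²) = 21.785 regardless of where P sits on A1. So Q lies on both circle(K, 32.45) and circle(L, 21.785); the above-KA intersection is Q = (-17.741, 27.171). P is the foot of the tangent from Q: P = (-21.031, 7.7472).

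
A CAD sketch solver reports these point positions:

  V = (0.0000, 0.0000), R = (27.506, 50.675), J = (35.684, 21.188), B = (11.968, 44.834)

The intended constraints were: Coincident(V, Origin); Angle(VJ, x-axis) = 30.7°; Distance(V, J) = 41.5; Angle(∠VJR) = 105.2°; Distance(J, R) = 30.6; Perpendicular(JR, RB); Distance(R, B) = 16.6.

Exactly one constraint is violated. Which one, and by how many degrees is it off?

Perpendicular(JR, RB) — off by 5.10°.

V = (0.00, 0.00) ✓; VJ at 30.70° ✓; |VJ| = 41.50 ✓; ∠VJR = 105.2° ✓; |JR| = 30.60 ✓; ∠(JR, RB) = 95.10° ✗; |RB| = 16.60 ✓.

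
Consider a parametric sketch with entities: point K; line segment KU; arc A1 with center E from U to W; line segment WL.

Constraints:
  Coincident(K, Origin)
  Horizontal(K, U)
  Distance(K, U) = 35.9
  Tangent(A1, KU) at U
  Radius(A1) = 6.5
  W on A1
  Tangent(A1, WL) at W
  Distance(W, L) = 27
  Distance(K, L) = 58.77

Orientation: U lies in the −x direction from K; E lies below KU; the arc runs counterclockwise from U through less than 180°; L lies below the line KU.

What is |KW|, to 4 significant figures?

42.32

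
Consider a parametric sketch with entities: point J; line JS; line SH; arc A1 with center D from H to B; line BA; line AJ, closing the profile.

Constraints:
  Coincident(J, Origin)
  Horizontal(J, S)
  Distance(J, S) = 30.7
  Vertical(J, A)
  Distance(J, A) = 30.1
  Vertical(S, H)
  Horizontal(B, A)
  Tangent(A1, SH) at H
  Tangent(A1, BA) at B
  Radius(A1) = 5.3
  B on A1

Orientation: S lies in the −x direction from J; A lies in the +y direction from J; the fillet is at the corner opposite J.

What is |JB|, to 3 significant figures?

39.4

J is at the origin; J and S share the same y with |JS| = 30.7 and S on the −x side, so S = (-30.7, 0.00). JA is vertical with |JA| = 30.1 and A on the +y side, so A = (0.00, 30.1). The virtual corner opposite J is at (-30.7, 30.1). The tangent condition forces DH to be normal to SH and since A1 is tangent to BA there, DB ⟂ BA, with radius 5.3, so the center D sits 5.3 in from both sides at D = (-25.4, 24.8). That places the tangent points at H = (-30.7, 24.8) on SH and B = (-25.4, 30.1) on BA. Then |JB| = |B − J| = 39.4.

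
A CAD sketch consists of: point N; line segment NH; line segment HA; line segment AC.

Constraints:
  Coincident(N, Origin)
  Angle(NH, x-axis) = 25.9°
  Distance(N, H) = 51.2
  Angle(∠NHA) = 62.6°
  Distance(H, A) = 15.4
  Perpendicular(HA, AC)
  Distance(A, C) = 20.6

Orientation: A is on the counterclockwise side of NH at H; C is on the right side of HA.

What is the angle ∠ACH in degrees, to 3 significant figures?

36.8°

N is at the origin; NH runs at 25.9° with length 51.2, so H = 51.2·(cos 25.9°, sin 25.9°) = (46.1, 22.4). ∠NHA = 62.6°, so HA runs at 25.9° + (180° − 62.6°) = 143° from the x-axis; with |HA| = 15.4, A = H + 15.4·(cos 143°, sin 143°) = (33.7, 31.6). The perpendicularity gives AC at right angles to HA; with |AC| = 20.6 on the right of HA, C = A + 20.6·(0.598, 0.802) = (46.0, 48.1). Then cos ∠ACH = CA·CH / (|CA||CH|), giving 36.8°.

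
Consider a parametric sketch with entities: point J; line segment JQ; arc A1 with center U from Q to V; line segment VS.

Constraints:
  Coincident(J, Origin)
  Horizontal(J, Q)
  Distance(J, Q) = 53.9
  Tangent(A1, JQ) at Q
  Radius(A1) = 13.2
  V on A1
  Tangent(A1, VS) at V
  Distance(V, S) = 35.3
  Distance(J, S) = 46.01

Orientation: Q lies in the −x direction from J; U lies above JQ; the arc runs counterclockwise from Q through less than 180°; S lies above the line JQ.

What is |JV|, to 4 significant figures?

42.82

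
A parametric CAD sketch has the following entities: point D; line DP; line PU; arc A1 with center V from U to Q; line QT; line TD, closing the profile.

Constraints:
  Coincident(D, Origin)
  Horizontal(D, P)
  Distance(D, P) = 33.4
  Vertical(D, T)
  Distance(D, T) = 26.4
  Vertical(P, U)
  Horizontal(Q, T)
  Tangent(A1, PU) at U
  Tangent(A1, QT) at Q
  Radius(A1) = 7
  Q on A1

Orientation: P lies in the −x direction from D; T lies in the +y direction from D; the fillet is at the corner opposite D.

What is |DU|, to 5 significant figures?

38.625

The virtual corner opposite D is at (-33.400, 26.400). The tangent condition forces VU to be normal to PU and since A1 is tangent to QT there, VQ ⟂ QT, with radius 7.0, so the center V sits 7.0 in from both sides at V = (-26.400, 19.400). That places the tangent points at U = (-33.400, 19.400) on PU and Q = (-26.400, 26.400) on QT. Then |DU| = |U − D| = 38.625.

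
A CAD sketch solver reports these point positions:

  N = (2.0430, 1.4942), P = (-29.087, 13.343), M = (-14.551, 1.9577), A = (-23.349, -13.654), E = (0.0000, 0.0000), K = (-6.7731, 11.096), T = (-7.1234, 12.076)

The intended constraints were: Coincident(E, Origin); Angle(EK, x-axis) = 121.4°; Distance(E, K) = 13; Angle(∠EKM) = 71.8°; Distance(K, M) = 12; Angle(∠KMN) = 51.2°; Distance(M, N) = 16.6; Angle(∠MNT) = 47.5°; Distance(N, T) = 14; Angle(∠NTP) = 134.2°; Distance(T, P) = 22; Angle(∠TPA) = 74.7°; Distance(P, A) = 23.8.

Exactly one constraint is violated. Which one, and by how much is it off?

Distance(P, A) = 23.8 — off by 3.80.

E = (0.00, 0.00) ✓; EK at 121.4° ✓; |EK| = 13.00 ✓; ∠EKM = 71.80° ✓; |KM| = 12.00 ✓; ∠KMN = 51.20° ✓; |MN| = 16.60 ✓; ∠MNT = 47.50° ✓; |NT| = 14.00 ✓; ∠NTP = 134.2° ✓; |TP| = 22.00 ✓; ∠TPA = 74.70° ✓; |PA| = 27.60 ✗.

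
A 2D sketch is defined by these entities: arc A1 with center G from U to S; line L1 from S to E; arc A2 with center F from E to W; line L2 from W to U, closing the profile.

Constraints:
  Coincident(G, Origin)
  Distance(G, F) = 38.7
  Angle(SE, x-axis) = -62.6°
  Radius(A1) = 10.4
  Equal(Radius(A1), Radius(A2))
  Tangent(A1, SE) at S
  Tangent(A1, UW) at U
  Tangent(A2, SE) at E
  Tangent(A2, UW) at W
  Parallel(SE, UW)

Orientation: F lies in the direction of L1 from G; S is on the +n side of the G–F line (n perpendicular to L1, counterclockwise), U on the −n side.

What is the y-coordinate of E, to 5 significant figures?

-29.572

Tangency of A1 to both parallel lines with radius 10.4 puts S and U at G ± 10.4·n: S = (9.2333, 4.7861), U = (-9.2333, -4.7861). Equal radii place E and W the same way about F: E = F + 10.4·n = (27.043, -29.572), W = F − 10.4·n = (8.5765, -39.145). So E.y = -29.572.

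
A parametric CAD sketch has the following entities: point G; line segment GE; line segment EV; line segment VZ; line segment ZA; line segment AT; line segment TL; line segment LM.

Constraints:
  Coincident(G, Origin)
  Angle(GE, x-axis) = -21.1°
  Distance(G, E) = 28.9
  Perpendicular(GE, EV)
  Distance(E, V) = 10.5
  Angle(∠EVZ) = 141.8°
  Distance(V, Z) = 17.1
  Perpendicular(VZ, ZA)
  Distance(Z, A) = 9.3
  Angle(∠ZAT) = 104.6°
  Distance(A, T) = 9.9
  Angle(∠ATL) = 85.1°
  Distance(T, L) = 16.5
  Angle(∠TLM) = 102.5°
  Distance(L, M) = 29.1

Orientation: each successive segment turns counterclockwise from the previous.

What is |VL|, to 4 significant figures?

6.514

G is at the origin; GE runs at -21.1° with length 28.9, so E = (26.96, -10.40). GE is perpendicular to EV, so EV runs at 68.90°; with |EV| = 10.5, V = (30.74, -0.6079). ∠EVZ = 141.8° gives VZ at 107.1° from the x-axis; with |VZ| = 17.1, Z = (25.71, 15.74). The perpendicularity gives ZA at right angles to VZ, so ZA runs at -162.9°; with |ZA| = 9.3, A = (16.83, 13.00). ∠ZAT = 104.6° gives AT at -87.50° from the x-axis; with |AT| = 9.9, T = (17.26, 3.111). ∠ATL = 85.1° gives TL at 7.400° from the x-axis; with |TL| = 16.5, L = (33.62, 5.236). Then |VL| = |L − V| = 6.514.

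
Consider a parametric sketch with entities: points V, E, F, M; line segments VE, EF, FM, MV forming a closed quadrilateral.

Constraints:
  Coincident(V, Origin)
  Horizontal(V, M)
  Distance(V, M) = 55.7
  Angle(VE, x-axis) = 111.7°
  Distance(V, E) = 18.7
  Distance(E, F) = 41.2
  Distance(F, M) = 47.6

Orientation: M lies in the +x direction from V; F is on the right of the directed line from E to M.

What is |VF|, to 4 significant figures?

22.68

Checks: |EF| = 41.20 ✓; |FM| = 47.60 ✓.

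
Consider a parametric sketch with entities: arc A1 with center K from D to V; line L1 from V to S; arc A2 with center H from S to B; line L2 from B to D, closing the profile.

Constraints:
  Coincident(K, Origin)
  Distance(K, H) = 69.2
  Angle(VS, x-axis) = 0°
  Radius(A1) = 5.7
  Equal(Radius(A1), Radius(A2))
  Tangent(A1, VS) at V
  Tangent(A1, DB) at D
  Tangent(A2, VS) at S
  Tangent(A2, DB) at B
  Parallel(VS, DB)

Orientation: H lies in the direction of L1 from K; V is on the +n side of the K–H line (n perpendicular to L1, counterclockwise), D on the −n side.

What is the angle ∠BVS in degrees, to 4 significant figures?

9.355°

Tangency of A1 to both parallel lines with radius 5.7 puts V and D at K ± 5.7·n: V = (-0.000, 5.700), D = (0.000, -5.700). Equal radii place S and B the same way about H: S = H + 5.7·n = (69.20, 5.700), B = H − 5.7·n = (69.20, -5.700). Then cos ∠BVS = VB·VS / (|VB||VS|), giving 9.355°.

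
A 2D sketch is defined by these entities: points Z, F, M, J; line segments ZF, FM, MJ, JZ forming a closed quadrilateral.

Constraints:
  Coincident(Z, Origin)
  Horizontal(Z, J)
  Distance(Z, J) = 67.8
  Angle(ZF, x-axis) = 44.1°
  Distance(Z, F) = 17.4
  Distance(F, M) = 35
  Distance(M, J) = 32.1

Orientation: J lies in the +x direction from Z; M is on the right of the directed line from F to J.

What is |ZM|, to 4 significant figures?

39.80

Z is at the origin; Z and J share the same y with |ZJ| = 67.8 and J in +x, so J = (67.8, 0). ZF runs at 44.1° with |ZF| = 17.4, so F = (12.50, 12.11). M is determined by |FM| = 35.0 and |MJ| = 32.1 together: it lies at the intersection of circle(F, 35.0) and circle(J, 32.1). With |FJ| = 56.61, the foot of the radical line on FJ is 30.03 from F and the perpendicular offset is √(35.0² − 30.03²) = 17.98. Taking the right-of-FJ solution: M = (37.98, -11.88).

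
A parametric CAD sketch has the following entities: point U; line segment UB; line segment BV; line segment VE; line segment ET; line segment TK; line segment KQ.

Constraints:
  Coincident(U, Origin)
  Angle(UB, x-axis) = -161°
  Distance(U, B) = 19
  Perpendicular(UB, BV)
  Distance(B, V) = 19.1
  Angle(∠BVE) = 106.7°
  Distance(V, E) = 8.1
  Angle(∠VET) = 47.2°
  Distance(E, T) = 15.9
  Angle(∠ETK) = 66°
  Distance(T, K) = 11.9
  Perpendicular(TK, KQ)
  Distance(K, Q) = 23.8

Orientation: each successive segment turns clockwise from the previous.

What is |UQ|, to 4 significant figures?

32.45

∠ETK = 66.0° gives TK at 148.9° from the x-axis; with |TK| = 11.9, K = (-29.76, 6.969). TK ⟂ KQ, so KQ runs at 58.90°; with |KQ| = 23.8, Q = (-17.47, 27.35). Then |UQ| = |Q − U| = 32.45.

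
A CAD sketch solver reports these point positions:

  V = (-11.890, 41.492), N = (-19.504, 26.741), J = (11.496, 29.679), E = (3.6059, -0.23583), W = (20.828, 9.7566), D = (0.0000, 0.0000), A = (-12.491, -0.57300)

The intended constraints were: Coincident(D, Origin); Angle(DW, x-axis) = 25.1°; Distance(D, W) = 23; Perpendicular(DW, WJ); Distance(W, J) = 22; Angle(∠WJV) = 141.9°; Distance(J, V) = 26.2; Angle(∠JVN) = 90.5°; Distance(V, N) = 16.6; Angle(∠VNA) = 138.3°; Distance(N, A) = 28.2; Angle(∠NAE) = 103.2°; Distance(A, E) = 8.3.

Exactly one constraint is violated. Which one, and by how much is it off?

Distance(A, E) = 8.3 — off by 7.80.

D = (0.00, 0.00) ✓; DW at 25.10° ✓; |DW| = 23.00 ✓; ∠(DW, WJ) = 90.00° ✓; |WJ| = 22.00 ✓; ∠WJV = 141.9° ✓; |JV| = 26.20 ✓; ∠JVN = 90.50° ✓; |VN| = 16.60 ✓; ∠VNA = 138.3° ✓; |NA| = 28.20 ✓; ∠NAE = 103.2° ✓; |AE| = 16.10 ✗.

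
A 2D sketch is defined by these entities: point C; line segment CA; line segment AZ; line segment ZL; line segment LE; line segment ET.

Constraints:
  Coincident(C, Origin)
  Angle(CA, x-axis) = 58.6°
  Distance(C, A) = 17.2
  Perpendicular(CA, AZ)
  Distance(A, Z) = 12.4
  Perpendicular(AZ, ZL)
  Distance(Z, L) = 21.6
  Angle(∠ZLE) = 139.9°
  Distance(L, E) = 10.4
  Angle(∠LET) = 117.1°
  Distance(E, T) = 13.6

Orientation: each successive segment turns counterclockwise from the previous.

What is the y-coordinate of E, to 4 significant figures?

-7.575

C is at the origin; CA runs at 58.6° with length 17.2, so A = (8.961, 14.68). The perpendicularity gives AZ at right angles to CA, so AZ runs at 148.6°; with |AZ| = 12.4, Z = (-1.623, 21.14). The perpendicularity gives ZL at right angles to AZ, so ZL runs at -121.4°; with |ZL| = 21.6, L = (-12.88, 2.705). ∠ZLE = 139.9° gives LE at -81.30° from the x-axis; with |LE| = 10.4, E = (-11.30, -7.575). So E.y = -7.575.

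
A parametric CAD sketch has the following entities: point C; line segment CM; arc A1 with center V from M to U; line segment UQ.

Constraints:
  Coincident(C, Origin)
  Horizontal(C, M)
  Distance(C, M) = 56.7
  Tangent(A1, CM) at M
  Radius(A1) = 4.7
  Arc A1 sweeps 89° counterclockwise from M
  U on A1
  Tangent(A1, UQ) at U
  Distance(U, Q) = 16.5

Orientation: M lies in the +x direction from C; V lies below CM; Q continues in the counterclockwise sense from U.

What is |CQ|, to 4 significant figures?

55.86

On A1, M sits at bearing 90° from V; an 89° counterclockwise sweep puts U at bearing 179°, so U = V + 4.7·(cos 179°, sin 179°) = (52.00, -4.618). A1 meets UQ tangentially, so VU is at right angles to UQ, so UQ runs along (−sin 179°, cos 179°); with |UQ| = 16.5, Q = (51.71, -21.12). Then |CQ| = |Q − C| = 55.86.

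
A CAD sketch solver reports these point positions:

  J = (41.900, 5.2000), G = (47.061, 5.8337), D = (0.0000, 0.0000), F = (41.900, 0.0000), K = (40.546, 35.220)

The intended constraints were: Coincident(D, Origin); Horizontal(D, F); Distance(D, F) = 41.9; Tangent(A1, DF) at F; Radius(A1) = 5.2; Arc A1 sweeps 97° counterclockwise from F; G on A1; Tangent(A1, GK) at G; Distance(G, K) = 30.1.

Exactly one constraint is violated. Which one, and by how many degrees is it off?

Tangent(A1, GK) at G — off by 5.50°.

D = (0.00, 0.00) ✓; D.y = 0.00, F.y = 0.00 ✓; |DF| = 41.90 ✓; ∠(JF, FD) = 90.00° ✓; |JF| = 5.200 ✓; bearing(J→G) − bearing(J→F) = 97.00° ✓; |JG| = 5.200 ✓; ∠(JG, GK) = 84.50° ✗; |GK| = 30.10 ✓.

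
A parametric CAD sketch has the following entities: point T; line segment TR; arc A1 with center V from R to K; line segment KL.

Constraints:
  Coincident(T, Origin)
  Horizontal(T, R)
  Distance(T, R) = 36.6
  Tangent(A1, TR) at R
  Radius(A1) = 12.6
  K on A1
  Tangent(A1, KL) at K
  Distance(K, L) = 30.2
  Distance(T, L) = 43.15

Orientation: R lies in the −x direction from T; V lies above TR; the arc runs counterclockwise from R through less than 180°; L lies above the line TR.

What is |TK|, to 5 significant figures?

26.226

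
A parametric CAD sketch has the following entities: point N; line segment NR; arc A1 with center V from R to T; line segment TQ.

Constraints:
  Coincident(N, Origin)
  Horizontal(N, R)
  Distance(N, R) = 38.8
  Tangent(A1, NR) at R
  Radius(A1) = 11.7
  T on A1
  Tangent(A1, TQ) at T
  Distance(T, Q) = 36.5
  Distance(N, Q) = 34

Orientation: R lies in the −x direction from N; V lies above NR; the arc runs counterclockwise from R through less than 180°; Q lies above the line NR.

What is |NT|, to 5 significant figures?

29.922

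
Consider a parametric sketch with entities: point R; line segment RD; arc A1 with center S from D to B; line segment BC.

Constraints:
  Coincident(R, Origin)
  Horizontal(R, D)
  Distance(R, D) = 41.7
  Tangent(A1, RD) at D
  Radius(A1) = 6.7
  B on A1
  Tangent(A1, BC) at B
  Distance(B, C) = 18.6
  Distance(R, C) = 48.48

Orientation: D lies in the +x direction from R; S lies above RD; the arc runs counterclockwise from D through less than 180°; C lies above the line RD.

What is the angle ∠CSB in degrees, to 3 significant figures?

70.2°

Checks: R = (0.00, 0.00) ✓; |SB| = 6.700 ✓; ∠(SB, BC) = 90.00° ✓; |BC| = 18.60 ✓; |RC| = 48.48 ✓.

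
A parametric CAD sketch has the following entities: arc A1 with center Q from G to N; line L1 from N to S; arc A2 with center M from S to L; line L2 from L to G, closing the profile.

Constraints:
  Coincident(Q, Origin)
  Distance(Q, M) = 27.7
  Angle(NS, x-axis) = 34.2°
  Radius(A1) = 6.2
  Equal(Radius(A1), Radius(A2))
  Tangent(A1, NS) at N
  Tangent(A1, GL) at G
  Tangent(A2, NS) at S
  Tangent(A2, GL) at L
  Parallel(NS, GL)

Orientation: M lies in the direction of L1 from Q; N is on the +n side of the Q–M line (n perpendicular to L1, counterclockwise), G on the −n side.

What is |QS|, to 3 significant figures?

28.4

The slot axis is L1's direction at 34.2°, so u = (cos 34.2°, sin 34.2°) = (0.827, 0.562) and n = (−sin 34.2°, cos 34.2°) = (-0.562, 0.827). Q is at the origin and M lies 27.7 along u from Q, so M = 27.7·u = (22.9, 15.6). Tangency of A1 to both parallel lines with radius 6.2 puts N and G at Q ± 6.2·n: N = (-3.48, 5.13), G = (3.48, -5.13). Equal radii place S and L the same way about M: S = M + 6.2·n = (19.4, 20.7), L = M − 6.2·n = (26.4, 10.4). Then |QS| = |S − Q| = 28.4.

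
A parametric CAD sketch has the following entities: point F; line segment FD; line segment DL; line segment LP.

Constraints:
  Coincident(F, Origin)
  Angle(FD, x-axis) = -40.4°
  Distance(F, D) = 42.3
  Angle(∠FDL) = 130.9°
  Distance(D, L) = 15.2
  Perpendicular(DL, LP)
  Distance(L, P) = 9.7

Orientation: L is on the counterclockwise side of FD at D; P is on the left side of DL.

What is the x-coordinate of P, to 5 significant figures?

45.771

∠FDL = 130.9°, so DL runs at -40.4° + (180° − 130.9°) = 8.7000° from the x-axis; with |DL| = 15.2, L = D + 15.2·(cos 8.7000°, sin 8.7000°) = (47.238, -25.116). The perpendicularity gives LP at right angles to DL; with |LP| = 9.7 on the left of DL, P = L + 9.7·(-0.15126, 0.98849) = (45.771, -15.528). So P.x = 45.771.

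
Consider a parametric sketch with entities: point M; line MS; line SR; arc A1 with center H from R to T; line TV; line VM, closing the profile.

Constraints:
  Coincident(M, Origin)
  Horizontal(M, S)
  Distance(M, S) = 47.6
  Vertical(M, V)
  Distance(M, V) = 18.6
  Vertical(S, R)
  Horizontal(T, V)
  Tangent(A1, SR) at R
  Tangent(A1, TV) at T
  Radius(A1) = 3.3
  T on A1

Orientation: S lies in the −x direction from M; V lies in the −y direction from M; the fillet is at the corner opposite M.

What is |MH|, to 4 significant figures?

46.87

M and V share the same x with |MV| = 18.6 and V on the −y side, so V = (0.000, -18.60). The virtual corner opposite M is at (-47.60, -18.60). Since A1 is tangent to SR there, HR ⟂ SR and A1 meets TV tangentially, so HT is at right angles to TV, with radius 3.3, so the center H sits 3.3 in from both sides at H = (-44.30, -15.30). Then |MH| = |H − M| = 46.87.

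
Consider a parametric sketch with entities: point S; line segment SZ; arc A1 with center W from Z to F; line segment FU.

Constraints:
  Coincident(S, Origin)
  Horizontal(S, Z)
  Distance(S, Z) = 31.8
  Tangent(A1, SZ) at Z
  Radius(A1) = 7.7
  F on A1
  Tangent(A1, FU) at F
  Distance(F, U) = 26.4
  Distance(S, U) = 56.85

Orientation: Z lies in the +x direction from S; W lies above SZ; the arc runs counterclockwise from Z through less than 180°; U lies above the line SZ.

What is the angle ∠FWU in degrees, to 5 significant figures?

73.740°

Checks: |WF| = 7.700 ✓; ∠(WF, FU) = 90.00° ✓; |FU| = 26.40 ✓; |SU| = 56.85 ✓.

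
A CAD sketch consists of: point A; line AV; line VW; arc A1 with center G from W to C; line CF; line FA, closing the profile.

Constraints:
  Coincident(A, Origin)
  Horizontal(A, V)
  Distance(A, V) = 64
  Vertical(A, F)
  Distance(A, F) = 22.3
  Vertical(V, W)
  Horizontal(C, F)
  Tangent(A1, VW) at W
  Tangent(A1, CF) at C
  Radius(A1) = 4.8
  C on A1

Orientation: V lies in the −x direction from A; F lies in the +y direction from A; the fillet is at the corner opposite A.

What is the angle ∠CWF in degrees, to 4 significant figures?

40.71°

A is at the origin; AV is horizontal with |AV| = 64.0 and V on the −x side, so V = (-64.00, 0.000). A and F share the same x with |AF| = 22.3 and F on the +y side, so F = (0.000, 22.30). The virtual corner opposite A is at (-64.00, 22.30). Since A1 is tangent to VW there, GW ⟂ VW and A1 meets CF tangentially, so GC is at right angles to CF, with radius 4.8, so the center G sits 4.8 in from both sides at G = (-59.20, 17.50). That places the tangent points at W = (-64.00, 17.50) on VW and C = (-59.20, 22.30) on CF. Then cos ∠CWF = WC·WF / (|WC||WF|), giving 40.71°.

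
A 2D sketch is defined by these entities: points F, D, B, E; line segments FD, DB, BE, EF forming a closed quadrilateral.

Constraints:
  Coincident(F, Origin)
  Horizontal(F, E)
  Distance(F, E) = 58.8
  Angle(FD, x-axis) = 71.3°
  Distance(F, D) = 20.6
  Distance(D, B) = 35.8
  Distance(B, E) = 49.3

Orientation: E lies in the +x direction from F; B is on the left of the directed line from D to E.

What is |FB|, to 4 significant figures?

54.48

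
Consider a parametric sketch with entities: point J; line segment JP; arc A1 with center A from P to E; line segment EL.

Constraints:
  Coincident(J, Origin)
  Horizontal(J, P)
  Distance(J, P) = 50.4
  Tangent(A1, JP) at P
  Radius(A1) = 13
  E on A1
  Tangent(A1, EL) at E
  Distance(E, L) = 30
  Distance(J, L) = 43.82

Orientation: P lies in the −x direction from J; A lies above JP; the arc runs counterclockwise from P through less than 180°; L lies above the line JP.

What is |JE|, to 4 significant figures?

39.29

Checks: |AE| = 13.00 ✓; ∠(AE, EL) = 90.00° ✓; |EL| = 30.00 ✓; |JL| = 43.82 ✓.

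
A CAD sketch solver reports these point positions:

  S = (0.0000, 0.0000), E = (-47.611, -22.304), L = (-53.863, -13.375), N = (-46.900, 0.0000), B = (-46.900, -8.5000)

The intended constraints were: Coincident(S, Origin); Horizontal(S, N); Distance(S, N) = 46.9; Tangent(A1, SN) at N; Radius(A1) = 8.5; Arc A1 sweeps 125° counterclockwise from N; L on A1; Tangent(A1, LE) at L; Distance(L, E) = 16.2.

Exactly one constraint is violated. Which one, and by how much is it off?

Distance(L, E) = 16.2 — off by 5.30.

S = (0.00, 0.00) ✓; S.y = 0.00, N.y = 0.00 ✓; |SN| = 46.90 ✓; ∠(BN, NS) = 90.00° ✓; |BN| = 8.500 ✓; bearing(B→L) − bearing(B→N) = 125.0° ✓; |BL| = 8.500 ✓; ∠(BL, LE) = 90.00° ✓; |LE| = 10.90 ✗.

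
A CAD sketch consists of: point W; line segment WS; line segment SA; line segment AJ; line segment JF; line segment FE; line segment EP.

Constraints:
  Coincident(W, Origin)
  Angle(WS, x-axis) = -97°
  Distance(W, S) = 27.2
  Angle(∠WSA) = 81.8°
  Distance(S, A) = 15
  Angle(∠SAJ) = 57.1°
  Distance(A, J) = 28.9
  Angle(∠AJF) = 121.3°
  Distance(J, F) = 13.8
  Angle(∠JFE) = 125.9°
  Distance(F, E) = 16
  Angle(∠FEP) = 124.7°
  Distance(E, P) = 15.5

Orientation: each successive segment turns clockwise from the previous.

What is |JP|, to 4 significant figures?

32.95

∠JFE = 125.9° gives FE at -70.90° from the x-axis; with |FE| = 16.0, E = (22.17, -22.87). ∠FEP = 124.7° gives EP at -126.2° from the x-axis; with |EP| = 15.5, P = (13.01, -35.38). Then |JP| = |P − J| = 32.95.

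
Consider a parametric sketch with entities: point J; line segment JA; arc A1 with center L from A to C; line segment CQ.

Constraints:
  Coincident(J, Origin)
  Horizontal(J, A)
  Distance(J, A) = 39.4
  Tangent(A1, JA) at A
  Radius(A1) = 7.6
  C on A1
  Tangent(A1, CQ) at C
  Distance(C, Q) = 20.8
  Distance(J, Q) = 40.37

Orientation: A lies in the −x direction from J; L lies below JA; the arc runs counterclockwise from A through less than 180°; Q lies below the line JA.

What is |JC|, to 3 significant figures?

46.5

Checks: J = (0.00, 0.00) ✓; |LC| = 7.600 ✓; ∠(LC, CQ) = 90.00° ✓; |CQ| = 20.80 ✓; |JQ| = 40.37 ✓.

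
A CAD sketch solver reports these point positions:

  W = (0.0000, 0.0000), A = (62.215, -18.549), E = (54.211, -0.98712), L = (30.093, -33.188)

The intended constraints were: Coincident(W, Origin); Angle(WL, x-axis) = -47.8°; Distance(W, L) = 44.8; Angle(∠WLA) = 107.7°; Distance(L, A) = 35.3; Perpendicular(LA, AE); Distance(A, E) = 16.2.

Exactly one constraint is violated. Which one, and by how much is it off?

Distance(A, E) = 16.2 — off by 3.10.

W = (0.00, 0.00) ✓; WL at -47.80° ✓; |WL| = 44.80 ✓; ∠WLA = 107.7° ✓; |LA| = 35.30 ✓; ∠(LA, AE) = 90.00° ✓; |AE| = 19.30 ✗.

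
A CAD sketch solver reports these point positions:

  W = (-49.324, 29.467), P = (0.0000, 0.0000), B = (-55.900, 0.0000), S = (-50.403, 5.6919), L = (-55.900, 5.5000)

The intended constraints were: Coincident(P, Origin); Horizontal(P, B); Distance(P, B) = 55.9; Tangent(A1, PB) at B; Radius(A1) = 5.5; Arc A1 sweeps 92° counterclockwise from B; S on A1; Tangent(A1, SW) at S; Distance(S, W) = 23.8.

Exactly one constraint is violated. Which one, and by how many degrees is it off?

Tangent(A1, SW) at S — off by 4.60°.

P = (0.00, 0.00) ✓; P.y = 0.00, B.y = 0.00 ✓; |PB| = 55.90 ✓; ∠(LB, BP) = 90.00° ✓; |LB| = 5.500 ✓; bearing(L→S) − bearing(L→B) = 92.00° ✓; |LS| = 5.500 ✓; ∠(LS, SW) = 94.60° ✗; |SW| = 23.80 ✓.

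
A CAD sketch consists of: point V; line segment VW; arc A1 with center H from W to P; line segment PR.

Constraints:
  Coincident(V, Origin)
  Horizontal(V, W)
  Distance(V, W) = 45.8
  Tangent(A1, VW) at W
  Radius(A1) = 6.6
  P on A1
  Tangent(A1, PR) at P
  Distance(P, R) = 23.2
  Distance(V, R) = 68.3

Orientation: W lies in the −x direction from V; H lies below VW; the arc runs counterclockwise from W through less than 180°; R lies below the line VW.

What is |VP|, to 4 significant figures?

51.18

V is at the origin; V and W share the same y with |VW| = 45.8 and W on the −x side, so W = (-45.80, 0.000). Tangency of A1 to VW means the radius HW is perpendicular to VW, so H = W + (0, -6.6) = (-45.80, -6.600). Since HP ⟂ PR (tangency), |HR| = √(6.6² + 23.2²) = 24.12 regardless of where P sits on A1. So R lies on both circle(V, 68.3) and circle(H, 24.12); the below-VW intersection is R = (-64.87, -21.37). P is the foot of the tangent from R: P = (-51.11, -2.686).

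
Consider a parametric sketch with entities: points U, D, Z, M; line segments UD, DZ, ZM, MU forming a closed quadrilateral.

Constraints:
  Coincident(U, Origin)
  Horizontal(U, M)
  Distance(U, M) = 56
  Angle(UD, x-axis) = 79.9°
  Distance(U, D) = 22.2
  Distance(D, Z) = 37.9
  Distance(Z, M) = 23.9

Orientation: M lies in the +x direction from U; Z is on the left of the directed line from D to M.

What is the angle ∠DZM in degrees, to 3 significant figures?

131°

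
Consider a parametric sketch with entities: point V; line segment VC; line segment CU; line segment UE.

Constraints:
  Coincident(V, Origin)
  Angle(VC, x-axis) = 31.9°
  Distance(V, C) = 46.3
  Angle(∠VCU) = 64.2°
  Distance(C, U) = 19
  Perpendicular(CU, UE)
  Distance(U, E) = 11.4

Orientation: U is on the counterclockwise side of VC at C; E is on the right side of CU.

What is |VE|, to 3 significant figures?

53.1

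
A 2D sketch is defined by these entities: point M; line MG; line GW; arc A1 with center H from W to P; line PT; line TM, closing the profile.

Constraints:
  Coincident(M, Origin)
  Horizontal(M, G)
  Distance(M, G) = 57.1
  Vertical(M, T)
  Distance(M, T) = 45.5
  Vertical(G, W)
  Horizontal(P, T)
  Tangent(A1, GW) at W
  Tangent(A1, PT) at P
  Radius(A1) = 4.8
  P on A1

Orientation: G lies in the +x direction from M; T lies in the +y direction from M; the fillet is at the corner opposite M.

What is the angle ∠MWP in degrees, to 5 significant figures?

80.481°

M is at the origin; M and G share the same y with |MG| = 57.1 and G on the +x side, so G = (57.100, 0.0000). MT is vertical with |MT| = 45.5 and T on the +y side, so T = (0.0000, 45.500). The virtual corner opposite M is at (57.100, 45.500). Since A1 is tangent to GW there, HW ⟂ GW and the tangent condition forces HP to be normal to PT, with radius 4.8, so the center H sits 4.8 in from both sides at H = (52.300, 40.700). That places the tangent points at W = (57.100, 40.700) on GW and P = (52.300, 45.500) on PT. Then cos ∠MWP = WM·WP / (|WM||WP|), giving 80.481°.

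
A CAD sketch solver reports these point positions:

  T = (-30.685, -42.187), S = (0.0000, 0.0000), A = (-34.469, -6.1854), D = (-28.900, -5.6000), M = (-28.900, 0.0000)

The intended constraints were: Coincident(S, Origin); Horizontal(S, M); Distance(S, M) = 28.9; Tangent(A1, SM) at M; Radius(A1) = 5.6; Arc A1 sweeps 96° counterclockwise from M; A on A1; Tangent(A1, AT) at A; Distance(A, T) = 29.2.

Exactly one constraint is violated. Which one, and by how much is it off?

Distance(A, T) = 29.2 — off by 7.00.

S = (0.00, 0.00) ✓; S.y = 0.00, M.y = 0.00 ✓; |SM| = 28.90 ✓; ∠(DM, MS) = 90.00° ✓; |DM| = 5.600 ✓; bearing(D→A) − bearing(D→M) = 96.00° ✓; |DA| = 5.600 ✓; ∠(DA, AT) = 90.00° ✓; |AT| = 36.20 ✗.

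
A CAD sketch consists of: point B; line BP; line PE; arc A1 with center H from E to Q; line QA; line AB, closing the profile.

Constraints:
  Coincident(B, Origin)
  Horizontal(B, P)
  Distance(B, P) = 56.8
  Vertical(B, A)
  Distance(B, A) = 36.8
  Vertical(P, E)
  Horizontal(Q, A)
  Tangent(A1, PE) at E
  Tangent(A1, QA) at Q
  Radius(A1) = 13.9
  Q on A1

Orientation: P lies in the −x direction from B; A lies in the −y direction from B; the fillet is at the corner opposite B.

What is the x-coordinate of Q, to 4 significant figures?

-42.90

B is at the origin; BP is horizontal with |BP| = 56.8 and P on the −x side, so P = (-56.80, 0.000). BA is vertical with |BA| = 36.8 and A on the −y side, so A = (0.000, -36.80). The virtual corner opposite B is at (-56.80, -36.80). A1 meets PE tangentially, so HE is at right angles to PE and A1 meets QA tangentially, so HQ is at right angles to QA, with radius 13.9, so the center H sits 13.9 in from both sides at H = (-42.90, -22.90). That places the tangent points at E = (-56.80, -22.90) on PE and Q = (-42.90, -36.80) on QA. So Q.x = -42.90.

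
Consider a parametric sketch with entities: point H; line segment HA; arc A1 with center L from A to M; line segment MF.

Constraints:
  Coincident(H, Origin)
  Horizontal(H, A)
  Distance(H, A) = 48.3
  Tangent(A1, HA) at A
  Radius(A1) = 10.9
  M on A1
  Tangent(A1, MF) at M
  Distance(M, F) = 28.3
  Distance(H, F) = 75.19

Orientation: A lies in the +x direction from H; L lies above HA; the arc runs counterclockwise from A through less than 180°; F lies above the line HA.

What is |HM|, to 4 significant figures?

59.33

Checks: |LM| = 10.90 ✓; ∠(LM, MF) = 90.00° ✓; |MF| = 28.30 ✓; |HF| = 75.19 ✓.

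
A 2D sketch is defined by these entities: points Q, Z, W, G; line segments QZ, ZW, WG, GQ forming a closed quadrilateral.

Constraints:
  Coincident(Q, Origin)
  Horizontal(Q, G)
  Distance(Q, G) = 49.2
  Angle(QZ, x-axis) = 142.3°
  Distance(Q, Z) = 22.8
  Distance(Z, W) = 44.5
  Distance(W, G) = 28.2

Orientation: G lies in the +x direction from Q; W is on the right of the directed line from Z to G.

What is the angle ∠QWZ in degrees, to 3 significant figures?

11.0°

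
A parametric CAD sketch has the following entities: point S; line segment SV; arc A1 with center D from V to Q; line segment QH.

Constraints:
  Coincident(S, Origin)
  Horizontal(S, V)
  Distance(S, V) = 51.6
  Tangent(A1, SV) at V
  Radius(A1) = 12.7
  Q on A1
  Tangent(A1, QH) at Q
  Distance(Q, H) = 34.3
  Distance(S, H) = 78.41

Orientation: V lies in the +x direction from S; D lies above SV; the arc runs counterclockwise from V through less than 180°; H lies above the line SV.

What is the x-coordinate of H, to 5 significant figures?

62.236

S is at the origin; S and V share the same y with |SV| = 51.6 and V on the +x side, so V = (51.600, 0.0000). The tangent condition forces DV to be normal to SV, so D = V + (0, 12.7) = (51.600, 12.700). Since DQ ⟂ QH (tangency), |DH| = √(12.7² + 34.3²) = 36.576 regardless of where Q sits on A1. So H lies on both circle(S, 78.41) and circle(D, 36.576); the above-SV intersection is H = (62.236, 47.695). Q is the foot of the tangent from H: Q = (64.277, 13.456).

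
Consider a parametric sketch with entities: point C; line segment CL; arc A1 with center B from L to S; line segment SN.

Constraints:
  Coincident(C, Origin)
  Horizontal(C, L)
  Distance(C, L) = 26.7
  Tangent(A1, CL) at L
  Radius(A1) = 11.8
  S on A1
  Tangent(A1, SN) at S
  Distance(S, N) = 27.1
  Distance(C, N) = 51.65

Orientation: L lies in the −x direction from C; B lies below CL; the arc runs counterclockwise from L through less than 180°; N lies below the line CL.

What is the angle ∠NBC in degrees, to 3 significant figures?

123°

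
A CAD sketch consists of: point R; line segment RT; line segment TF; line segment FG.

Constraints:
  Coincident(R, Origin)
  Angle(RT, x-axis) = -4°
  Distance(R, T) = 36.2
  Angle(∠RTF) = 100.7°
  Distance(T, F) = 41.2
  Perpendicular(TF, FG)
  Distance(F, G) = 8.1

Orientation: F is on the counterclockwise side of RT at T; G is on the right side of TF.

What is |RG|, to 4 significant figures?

64.83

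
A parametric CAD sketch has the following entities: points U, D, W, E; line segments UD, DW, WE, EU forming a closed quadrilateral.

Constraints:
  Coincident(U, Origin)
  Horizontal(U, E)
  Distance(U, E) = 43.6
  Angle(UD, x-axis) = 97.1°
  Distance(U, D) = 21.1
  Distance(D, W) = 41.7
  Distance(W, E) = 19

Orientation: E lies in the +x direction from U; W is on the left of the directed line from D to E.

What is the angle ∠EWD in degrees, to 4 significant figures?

107.4°

U is at the origin; U and E share the same y with |UE| = 43.6 and E in +x, so E = (43.6, 0). UD runs at 97.1° with |UD| = 21.1, so D = (-2.608, 20.94). W is determined by |DW| = 41.7 and |WE| = 19.0 together: it lies at the intersection of circle(D, 41.7) and circle(E, 19.0). With |DE| = 50.73, the foot of the radical line on DE is 38.95 from D and the perpendicular offset is √(41.7² − 38.95²) = 14.90. Taking the left-of-DE solution: W = (39.02, 18.44).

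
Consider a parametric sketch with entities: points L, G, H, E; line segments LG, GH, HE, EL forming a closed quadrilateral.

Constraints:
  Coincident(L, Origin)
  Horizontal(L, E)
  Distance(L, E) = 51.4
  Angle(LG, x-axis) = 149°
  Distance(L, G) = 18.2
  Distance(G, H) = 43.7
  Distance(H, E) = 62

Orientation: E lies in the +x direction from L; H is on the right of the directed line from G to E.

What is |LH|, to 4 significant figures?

32.09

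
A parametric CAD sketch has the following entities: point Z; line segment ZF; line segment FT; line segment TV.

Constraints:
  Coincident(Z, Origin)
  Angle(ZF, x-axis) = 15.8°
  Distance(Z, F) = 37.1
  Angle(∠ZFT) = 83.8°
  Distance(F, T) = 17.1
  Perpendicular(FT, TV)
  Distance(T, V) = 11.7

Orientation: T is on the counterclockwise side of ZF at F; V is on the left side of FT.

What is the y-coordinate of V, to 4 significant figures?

21.57

Z is at the origin; ZF runs at 15.8° with length 37.1, so F = 37.1·(cos 15.8°, sin 15.8°) = (35.70, 10.10). ∠ZFT = 83.8°, so FT runs at 15.8° + (180° − 83.8°) = 112.0° from the x-axis; with |FT| = 17.1, T = F + 17.1·(cos 112.0°, sin 112.0°) = (29.29, 25.96). The perpendicularity gives TV at right angles to FT; with |TV| = 11.7 on the left of FT, V = T + 11.7·(-0.9272, -0.3746) = (18.44, 21.57). So V.y = 21.57.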